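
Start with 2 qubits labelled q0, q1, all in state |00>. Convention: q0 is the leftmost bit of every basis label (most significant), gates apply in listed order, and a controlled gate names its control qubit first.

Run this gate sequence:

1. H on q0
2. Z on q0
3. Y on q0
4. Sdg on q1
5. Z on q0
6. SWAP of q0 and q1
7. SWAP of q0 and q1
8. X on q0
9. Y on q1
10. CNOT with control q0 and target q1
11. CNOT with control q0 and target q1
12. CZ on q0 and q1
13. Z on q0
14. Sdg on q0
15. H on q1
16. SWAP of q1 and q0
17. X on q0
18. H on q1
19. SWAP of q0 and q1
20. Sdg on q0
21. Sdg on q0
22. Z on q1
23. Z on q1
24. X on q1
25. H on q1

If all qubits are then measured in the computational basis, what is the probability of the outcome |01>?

The probability of measuring |01> is 1/2. Key observation: the block from step 10 through step 11 cancels to the identity and can be dropped.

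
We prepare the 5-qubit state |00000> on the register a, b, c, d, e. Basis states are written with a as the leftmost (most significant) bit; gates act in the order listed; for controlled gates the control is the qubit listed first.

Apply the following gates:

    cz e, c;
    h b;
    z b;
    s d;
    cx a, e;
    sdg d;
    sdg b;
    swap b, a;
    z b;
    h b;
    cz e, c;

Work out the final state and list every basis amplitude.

After the circuit, the state carries amplitude 1/2 on |00000>, 1/2 on |01000>, I/2 on |10000>, I/2 on |11000>, and 0 on every other basis state.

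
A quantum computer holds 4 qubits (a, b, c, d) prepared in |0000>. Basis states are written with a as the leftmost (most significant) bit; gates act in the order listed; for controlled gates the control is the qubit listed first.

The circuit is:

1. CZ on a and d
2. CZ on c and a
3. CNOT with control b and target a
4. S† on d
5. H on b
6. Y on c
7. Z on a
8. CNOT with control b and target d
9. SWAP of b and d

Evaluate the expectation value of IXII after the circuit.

The expectation value of IXII is 0.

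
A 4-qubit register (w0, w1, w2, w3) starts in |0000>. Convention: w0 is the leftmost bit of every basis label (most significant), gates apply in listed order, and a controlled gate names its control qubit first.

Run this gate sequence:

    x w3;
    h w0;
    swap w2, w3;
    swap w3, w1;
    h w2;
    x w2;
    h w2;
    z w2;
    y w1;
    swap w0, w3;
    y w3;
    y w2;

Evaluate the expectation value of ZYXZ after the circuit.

The observable ZYXZ averages to 0.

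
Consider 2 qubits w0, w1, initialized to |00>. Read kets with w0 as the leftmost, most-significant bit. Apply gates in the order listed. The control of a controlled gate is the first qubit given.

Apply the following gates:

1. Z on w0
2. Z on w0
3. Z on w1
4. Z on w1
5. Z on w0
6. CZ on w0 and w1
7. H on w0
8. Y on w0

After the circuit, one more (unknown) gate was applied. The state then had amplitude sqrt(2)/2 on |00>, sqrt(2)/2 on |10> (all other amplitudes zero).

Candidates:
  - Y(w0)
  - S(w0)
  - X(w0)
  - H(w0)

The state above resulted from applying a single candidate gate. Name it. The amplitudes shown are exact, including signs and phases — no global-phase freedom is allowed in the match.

It was Y(w0) that produced the state shown. Key observation: steps 2-5 multiply out to the identity, so the circuit reduces to the remaining gates.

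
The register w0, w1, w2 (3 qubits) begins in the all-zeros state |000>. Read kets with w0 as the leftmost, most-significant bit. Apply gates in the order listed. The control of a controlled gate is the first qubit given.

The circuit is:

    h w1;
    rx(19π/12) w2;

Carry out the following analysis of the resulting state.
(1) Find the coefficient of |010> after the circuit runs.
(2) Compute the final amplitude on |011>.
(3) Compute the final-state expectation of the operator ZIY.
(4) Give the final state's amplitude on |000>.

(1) The final state's coefficient on |010> equals -sqrt(2*sqrt(2) + 4)/8 - sqrt(12 - 6*sqrt(2))/8.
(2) The amplitude on |011> is -I*sqrt(6*sqrt(2) + 12)/8 + I*sqrt(4 - 2*sqrt(2))/8.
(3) The expectation value of ZIY is sqrt(2)/4 + sqrt(6)/4.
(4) The final state's coefficient on |000> equals -sqrt(2*sqrt(2) + 4)/8 - sqrt(12 - 6*sqrt(2))/8.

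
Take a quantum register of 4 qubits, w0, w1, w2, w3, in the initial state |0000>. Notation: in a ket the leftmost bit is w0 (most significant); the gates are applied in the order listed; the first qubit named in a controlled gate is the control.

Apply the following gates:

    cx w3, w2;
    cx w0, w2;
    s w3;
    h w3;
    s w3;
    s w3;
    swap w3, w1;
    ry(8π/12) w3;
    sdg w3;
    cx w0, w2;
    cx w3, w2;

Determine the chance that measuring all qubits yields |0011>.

Outcome |0011> occurs with probability 3/8.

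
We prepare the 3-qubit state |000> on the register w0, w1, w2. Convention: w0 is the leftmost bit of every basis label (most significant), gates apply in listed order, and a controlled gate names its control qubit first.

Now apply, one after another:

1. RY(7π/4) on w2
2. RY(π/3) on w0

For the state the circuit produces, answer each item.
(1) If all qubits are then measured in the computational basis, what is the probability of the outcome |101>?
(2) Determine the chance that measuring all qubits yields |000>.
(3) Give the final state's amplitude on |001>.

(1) Outcome |101> occurs with probability 1/8 - sqrt(2)/16.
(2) Outcome |000> occurs with probability 3*sqrt(2)/16 + 3/8.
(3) The final state's coefficient on |001> equals sqrt(6 - 3*sqrt(2))/4.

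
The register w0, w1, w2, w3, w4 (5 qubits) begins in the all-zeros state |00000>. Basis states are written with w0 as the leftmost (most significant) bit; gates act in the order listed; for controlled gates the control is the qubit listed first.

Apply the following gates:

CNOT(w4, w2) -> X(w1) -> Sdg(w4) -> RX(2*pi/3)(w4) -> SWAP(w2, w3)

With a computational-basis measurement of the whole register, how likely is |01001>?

A full measurement returns |01001> with probability 3/4.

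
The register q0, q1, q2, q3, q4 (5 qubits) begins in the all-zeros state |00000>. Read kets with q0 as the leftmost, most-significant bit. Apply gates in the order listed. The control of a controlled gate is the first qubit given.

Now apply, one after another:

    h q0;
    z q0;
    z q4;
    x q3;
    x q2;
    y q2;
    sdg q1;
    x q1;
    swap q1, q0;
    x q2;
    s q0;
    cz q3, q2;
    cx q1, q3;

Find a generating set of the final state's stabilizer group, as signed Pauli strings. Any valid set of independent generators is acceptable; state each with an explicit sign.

The final state is stabilized by the group generated by -IXIXI, -ZIIII, -IZIZI, -IIZII, +IIIIZ; other independent generating sets are equally valid.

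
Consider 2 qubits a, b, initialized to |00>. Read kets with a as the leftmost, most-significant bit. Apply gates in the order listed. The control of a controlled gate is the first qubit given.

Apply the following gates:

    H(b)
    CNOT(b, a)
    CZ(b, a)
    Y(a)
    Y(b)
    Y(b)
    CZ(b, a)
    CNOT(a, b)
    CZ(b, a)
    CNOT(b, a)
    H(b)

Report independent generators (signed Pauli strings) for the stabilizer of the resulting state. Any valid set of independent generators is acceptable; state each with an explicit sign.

The final state is stabilized by the group generated by -XI, -IX; other independent generating sets are equally valid.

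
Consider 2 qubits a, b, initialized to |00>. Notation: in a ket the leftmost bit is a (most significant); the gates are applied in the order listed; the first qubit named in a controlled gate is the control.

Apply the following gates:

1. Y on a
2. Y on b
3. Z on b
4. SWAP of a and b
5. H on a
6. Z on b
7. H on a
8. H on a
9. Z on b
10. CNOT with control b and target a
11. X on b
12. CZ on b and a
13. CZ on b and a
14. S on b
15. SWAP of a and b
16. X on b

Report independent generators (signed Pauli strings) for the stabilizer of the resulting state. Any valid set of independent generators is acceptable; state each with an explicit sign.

The stabilizer group can be generated by -IX, +ZI, among other valid generating sets. Key observation: the block from step 6 through step 9 cancels to the identity and can be dropped.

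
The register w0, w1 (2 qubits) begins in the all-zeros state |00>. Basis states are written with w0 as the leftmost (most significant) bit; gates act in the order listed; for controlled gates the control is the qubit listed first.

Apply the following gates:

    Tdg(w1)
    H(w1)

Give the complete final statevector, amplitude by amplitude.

The resulting statevector has amplitude sqrt(2)/2 on |00>, sqrt(2)/2 on |01>, 0 on |10>, 0 on |11>.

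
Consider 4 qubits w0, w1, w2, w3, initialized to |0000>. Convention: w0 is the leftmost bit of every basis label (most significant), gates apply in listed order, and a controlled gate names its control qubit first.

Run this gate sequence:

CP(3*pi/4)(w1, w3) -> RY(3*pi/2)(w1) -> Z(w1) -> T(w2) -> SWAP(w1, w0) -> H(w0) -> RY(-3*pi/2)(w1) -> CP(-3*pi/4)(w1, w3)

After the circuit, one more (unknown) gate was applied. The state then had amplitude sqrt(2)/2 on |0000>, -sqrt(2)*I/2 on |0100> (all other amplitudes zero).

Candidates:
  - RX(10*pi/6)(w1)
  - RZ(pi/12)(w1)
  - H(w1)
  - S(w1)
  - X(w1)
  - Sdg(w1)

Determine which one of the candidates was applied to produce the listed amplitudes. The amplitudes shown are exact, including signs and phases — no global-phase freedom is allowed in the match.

It was Sdg(w1) that produced the state shown.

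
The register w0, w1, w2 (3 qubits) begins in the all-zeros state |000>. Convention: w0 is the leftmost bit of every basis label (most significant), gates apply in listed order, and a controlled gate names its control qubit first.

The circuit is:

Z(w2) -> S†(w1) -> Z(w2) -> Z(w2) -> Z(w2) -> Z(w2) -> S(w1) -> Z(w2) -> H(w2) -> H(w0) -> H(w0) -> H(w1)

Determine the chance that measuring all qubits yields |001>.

The probability of measuring |001> is 1/4. Key observation: the block from step 1 through step 8 cancels to the identity and can be dropped.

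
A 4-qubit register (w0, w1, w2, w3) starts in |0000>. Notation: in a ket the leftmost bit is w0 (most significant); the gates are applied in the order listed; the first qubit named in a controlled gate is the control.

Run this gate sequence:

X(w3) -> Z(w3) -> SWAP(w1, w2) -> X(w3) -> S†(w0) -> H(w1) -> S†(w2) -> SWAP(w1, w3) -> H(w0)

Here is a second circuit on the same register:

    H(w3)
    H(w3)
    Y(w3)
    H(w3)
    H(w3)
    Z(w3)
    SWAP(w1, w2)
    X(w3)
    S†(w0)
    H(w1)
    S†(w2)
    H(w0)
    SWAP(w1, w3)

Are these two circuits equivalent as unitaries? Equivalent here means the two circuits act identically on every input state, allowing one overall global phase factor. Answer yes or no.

No: there is an input state on which the two circuits produce genuinely different outputs (not merely differing by a phase).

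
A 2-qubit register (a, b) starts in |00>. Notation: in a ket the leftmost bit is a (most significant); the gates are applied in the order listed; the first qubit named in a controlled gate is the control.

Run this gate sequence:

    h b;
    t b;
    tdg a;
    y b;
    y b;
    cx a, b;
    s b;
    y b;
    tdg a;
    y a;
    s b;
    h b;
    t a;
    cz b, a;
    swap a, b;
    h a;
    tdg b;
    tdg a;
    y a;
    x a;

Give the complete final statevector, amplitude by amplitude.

After the circuit, the state carries amplitude 0 on |00>, sqrt(2)/2 on |01>, 0 on |10>, sqrt(2)/2 on |11>.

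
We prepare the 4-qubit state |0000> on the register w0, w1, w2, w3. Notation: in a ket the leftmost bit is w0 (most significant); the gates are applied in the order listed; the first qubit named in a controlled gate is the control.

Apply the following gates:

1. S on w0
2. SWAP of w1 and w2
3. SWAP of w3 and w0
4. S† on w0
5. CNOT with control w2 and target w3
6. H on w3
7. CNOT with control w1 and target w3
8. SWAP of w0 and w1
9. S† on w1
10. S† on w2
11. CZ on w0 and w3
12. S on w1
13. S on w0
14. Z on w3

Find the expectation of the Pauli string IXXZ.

In the final state, IXXZ has expectation 0.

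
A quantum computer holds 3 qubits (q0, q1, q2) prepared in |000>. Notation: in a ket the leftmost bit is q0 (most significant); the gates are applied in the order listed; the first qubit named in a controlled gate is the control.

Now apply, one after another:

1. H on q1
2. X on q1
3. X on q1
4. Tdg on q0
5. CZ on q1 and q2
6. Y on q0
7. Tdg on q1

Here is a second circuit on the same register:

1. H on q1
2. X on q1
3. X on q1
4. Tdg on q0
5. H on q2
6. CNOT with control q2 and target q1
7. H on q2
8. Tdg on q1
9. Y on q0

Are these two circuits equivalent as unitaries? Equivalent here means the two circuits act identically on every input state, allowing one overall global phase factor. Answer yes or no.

No — the two circuits implement different unitaries, even allowing a global phase.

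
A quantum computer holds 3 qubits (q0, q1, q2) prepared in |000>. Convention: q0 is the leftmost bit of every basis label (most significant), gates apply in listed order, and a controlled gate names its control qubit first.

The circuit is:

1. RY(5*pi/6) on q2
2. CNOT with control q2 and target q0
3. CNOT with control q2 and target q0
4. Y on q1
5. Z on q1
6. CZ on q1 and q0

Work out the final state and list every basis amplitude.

The resulting statevector has amplitude I*(-sqrt(6) + sqrt(2))/4 on |010>, I*(-sqrt(6) - sqrt(2))/4 on |011>, and 0 on every other basis state. Key observation: gates 2-3 undo each other exactly, leaving only the rest of the circuit to track.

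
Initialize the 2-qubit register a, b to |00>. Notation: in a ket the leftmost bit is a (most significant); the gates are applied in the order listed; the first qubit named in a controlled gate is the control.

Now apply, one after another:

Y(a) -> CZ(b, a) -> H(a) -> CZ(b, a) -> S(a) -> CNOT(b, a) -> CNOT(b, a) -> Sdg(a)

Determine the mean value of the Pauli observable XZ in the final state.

In the final state, XZ has expectation -1. Key observation: the block from step 5 through step 8 cancels to the identity and can be dropped.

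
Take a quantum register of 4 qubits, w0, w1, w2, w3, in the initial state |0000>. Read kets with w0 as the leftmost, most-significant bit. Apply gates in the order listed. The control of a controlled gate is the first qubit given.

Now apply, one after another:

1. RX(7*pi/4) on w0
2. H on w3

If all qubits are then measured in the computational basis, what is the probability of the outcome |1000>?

Outcome |1000> occurs with probability 1/4 - sqrt(2)/8.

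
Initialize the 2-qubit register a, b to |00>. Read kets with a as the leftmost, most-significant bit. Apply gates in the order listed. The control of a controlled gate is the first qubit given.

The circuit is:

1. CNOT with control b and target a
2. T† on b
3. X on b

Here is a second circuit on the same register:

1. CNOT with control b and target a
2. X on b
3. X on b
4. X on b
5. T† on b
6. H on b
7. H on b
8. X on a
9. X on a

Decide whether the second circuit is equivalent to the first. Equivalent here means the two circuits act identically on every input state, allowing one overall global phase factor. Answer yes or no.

No, they are not equivalent — no single phase factor reconciles the two unitaries.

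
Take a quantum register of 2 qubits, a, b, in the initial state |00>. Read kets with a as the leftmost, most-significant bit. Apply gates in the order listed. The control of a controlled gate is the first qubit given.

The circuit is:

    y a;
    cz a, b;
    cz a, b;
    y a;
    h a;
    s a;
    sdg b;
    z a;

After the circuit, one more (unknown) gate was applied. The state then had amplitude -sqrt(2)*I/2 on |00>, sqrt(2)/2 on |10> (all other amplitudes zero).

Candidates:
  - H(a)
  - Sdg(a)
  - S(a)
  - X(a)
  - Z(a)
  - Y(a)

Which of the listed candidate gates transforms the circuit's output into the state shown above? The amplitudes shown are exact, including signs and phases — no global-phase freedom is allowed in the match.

It was X(a) that produced the state shown. Key observation: the block from step 1 through step 4 cancels to the identity and can be dropped.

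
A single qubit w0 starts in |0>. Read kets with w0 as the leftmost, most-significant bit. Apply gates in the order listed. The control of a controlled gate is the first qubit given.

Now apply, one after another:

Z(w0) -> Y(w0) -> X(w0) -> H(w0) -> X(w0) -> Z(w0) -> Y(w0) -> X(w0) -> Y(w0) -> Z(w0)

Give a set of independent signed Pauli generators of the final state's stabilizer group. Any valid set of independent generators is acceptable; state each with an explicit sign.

The stabilizer group can be generated by +X, among other valid generating sets.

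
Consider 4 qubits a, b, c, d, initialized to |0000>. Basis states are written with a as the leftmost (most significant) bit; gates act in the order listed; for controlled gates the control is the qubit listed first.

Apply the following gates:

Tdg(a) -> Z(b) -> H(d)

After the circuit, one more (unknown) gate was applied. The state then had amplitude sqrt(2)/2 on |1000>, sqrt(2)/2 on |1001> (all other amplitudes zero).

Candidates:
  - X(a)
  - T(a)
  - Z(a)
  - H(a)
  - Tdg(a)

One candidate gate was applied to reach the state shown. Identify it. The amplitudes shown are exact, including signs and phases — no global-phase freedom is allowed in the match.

It was X(a) that produced the state shown.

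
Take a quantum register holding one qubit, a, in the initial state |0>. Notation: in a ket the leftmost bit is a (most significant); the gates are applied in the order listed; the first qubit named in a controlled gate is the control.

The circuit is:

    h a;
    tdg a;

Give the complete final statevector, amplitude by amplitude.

The resulting statevector has amplitude sqrt(2)/2 on |0>, -sqrt(2)*exp(3*I*pi/4)/2 on |1>.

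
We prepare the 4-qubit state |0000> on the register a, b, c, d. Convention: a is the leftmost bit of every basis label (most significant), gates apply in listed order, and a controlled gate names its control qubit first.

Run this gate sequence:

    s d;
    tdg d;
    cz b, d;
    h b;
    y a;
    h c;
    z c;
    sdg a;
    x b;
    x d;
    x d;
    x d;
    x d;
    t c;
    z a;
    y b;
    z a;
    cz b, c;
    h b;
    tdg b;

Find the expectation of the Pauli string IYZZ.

The expectation value of IYZZ is 0.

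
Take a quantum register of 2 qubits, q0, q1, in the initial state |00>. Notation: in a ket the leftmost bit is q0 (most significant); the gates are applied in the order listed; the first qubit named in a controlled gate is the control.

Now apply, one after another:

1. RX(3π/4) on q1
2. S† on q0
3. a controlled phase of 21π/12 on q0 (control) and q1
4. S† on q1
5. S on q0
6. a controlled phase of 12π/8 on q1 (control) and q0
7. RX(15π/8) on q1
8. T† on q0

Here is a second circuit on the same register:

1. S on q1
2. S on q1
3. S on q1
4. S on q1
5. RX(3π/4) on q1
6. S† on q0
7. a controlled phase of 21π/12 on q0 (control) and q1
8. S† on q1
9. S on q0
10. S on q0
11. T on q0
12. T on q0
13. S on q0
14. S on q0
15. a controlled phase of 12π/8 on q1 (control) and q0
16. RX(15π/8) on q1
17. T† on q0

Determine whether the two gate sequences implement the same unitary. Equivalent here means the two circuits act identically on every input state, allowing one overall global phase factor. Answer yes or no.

Yes — the two circuits implement the same unitary up to a global phase.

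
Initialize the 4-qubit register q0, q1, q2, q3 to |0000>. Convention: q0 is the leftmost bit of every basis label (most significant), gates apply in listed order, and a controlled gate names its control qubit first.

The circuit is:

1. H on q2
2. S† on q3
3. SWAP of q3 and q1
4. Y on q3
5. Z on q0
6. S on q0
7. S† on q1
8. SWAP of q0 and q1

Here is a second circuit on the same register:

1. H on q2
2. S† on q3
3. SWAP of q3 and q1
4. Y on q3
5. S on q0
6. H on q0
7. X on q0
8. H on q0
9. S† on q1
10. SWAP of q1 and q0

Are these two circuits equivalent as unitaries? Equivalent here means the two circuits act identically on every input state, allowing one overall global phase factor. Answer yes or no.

Yes — the two circuits implement the same unitary up to a global phase.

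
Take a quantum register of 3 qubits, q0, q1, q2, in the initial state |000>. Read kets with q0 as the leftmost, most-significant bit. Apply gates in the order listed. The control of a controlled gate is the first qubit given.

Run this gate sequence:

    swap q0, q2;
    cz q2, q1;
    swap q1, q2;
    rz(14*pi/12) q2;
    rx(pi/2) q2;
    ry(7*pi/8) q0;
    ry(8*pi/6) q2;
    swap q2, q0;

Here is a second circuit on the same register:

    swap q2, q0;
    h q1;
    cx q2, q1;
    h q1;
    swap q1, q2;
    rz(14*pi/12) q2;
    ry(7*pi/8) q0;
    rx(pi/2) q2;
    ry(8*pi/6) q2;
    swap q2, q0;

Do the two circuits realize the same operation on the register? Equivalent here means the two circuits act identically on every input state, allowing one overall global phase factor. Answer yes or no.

Yes, they are equivalent — the unitaries differ by at most a global phase.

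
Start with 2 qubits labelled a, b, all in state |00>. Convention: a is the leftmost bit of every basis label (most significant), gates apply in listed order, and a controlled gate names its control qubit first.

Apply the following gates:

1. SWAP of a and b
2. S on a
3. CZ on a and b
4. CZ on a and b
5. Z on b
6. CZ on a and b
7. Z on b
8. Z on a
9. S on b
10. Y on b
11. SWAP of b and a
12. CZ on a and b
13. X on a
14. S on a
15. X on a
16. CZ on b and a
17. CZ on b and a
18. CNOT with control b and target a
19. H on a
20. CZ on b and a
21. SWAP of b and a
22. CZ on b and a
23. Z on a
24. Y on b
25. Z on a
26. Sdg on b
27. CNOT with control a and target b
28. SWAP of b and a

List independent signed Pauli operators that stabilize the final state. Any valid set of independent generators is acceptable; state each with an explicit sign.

The stabilizer group can be generated by -YI, +IZ, among other valid generating sets.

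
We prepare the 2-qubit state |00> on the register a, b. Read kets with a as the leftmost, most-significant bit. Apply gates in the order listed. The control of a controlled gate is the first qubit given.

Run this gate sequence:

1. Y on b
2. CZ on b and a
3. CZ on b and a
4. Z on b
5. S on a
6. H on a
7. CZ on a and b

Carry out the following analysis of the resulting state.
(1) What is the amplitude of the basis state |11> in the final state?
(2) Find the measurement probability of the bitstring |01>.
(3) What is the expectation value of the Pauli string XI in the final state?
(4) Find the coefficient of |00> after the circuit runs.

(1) The amplitude on |11> is sqrt(2)*I/2.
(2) Outcome |01> occurs with probability 1/2.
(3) The observable XI averages to -1.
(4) |00> carries amplitude 0 in the final state.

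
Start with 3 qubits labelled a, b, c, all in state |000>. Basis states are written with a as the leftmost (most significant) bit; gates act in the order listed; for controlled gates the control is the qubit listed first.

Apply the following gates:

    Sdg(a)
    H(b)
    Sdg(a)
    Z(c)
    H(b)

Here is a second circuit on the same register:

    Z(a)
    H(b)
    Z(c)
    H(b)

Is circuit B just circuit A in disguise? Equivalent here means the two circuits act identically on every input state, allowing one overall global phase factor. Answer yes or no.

Yes, they are equivalent — the unitaries differ by at most a global phase.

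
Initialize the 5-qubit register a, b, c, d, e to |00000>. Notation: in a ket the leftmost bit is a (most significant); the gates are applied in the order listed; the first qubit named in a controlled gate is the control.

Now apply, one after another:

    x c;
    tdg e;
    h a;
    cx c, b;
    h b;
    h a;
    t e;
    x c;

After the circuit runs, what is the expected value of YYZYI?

In the final state, YYZYI has expectation 0.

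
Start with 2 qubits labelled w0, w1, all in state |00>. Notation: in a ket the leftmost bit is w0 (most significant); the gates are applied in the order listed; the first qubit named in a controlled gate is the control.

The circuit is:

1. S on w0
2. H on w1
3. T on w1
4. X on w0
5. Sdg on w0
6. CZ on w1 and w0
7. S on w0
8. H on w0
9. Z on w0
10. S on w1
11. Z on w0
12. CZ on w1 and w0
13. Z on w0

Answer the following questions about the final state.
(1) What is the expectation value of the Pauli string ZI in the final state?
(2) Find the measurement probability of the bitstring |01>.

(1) In the final state, ZI has expectation 0.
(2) Outcome |01> occurs with probability 1/4.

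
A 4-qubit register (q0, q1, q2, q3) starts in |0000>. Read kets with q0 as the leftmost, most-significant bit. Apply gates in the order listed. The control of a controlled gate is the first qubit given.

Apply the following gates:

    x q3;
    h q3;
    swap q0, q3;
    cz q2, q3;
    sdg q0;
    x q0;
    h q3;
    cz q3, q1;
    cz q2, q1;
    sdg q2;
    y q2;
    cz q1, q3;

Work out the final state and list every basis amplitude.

The final amplitudes are -1/2 on |0010>, -1/2 on |0011>, I/2 on |1010>, I/2 on |1011>, and 0 on every other basis state.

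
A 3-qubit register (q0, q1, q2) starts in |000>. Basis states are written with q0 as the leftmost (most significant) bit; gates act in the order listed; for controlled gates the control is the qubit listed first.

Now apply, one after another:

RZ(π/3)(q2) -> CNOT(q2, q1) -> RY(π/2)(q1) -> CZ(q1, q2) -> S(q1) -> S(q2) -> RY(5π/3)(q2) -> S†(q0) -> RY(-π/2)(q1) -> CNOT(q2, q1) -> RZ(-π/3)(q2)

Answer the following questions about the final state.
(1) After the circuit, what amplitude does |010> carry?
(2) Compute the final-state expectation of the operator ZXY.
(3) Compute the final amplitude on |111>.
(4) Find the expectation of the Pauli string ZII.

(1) The final state's coefficient on |010> equals sqrt(3)*(1 - I)/4.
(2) In the final state, ZXY has expectation 3/4.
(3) |111> carries amplitude 0 in the final state.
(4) The expectation value of ZII is 1.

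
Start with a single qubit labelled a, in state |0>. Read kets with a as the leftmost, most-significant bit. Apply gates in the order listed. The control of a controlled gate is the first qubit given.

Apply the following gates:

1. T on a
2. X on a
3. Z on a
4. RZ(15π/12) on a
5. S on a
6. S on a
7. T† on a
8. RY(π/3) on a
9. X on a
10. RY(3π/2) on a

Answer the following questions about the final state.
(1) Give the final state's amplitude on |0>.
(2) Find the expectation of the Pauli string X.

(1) The amplitude on |0> is (-sqrt(6) + sqrt(2))*exp(3*I*pi/8)/4.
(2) The observable X averages to -1/2.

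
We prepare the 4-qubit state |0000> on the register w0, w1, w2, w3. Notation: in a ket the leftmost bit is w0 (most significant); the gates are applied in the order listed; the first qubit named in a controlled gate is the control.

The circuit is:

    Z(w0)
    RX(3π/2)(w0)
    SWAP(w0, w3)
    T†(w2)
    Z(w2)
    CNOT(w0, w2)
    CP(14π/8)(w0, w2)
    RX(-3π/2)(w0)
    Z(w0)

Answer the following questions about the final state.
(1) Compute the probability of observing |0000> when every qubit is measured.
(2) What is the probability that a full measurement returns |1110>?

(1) Outcome |0000> occurs with probability 1/4.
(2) A full measurement returns |1110> with probability 0.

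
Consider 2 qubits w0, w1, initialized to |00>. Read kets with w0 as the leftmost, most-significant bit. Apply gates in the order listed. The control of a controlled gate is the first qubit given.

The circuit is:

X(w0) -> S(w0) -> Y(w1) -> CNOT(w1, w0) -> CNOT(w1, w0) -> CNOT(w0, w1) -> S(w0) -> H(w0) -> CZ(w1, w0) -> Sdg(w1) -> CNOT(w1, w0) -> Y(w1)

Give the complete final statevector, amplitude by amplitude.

After the circuit, the state carries amplitude 0 on |00>, sqrt(2)/2 on |01>, 0 on |10>, -sqrt(2)/2 on |11>.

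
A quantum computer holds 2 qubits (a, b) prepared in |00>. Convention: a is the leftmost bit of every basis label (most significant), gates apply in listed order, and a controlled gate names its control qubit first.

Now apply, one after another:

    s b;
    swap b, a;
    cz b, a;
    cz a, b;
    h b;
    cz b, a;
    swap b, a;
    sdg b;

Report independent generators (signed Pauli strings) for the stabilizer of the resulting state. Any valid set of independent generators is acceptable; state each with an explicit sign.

One valid set of independent stabilizer generators is +XI, +IZ (any independent generating set of the same group is equally correct).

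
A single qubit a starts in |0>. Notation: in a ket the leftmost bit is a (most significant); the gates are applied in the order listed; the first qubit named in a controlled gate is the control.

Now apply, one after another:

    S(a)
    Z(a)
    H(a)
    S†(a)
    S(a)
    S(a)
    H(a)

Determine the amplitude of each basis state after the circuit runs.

The final amplitudes are 1/2 + I/2 on |0>, 1/2 - I/2 on |1>.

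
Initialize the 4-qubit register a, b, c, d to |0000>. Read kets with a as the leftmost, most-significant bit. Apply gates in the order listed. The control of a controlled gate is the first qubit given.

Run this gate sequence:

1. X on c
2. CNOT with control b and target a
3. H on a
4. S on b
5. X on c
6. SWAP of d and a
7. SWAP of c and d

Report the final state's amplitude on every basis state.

After the circuit, the state carries amplitude sqrt(2)/2 on |0000>, sqrt(2)/2 on |0010>, and 0 on every other basis state.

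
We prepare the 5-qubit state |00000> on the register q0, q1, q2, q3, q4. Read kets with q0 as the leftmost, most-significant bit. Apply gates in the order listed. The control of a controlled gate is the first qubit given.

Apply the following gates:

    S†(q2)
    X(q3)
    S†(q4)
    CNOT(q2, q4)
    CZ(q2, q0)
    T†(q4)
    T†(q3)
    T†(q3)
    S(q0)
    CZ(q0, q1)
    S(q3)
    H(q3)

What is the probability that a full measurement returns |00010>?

A full measurement returns |00010> with probability 1/2.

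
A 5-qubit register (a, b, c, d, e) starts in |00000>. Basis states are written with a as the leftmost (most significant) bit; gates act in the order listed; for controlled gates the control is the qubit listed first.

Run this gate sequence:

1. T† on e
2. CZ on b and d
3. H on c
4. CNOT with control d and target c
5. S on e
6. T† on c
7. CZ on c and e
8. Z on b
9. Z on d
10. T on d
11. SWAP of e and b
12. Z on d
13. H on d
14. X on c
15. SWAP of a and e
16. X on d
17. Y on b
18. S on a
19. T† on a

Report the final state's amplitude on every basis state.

The resulting statevector has amplitude exp(I*pi/4)/2 on |01000>, exp(I*pi/4)/2 on |01010>, I/2 on |01100>, I/2 on |01110>, and 0 on every other basis state.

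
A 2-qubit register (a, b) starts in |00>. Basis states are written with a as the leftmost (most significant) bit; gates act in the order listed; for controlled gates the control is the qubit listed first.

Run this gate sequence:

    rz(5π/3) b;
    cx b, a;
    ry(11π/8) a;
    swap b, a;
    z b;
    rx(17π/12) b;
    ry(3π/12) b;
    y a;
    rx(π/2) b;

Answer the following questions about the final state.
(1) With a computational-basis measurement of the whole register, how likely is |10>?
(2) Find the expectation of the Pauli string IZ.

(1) Outcome |10> occurs with probability -sqrt(6)*sin(5*pi/16)**2/8 - sqrt(1/2 - sqrt(2)/4)*sqrt(sqrt(2)/4 + 1/2)*sin(5*pi/16)**2/2 + sqrt(1/2 - sqrt(2)/4)*sqrt(sqrt(2)/4 + 1/2)*cos(5*pi/16)**2/2 + sqrt(6)*cos(5*pi/16)**2/8 + cos(5*pi/16)**2/2 + sin(5*pi/16)**2/2.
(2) The expectation value of IZ is -sqrt(6)*sin(5*pi/16)**2/4 - sqrt(1/2 - sqrt(2)/4)*sqrt(sqrt(2)/4 + 1/2)*sin(5*pi/16)**2 + sqrt(1/2 - sqrt(2)/4)*sqrt(sqrt(2)/4 + 1/2)*cos(5*pi/16)**2 + sqrt(6)*cos(5*pi/16)**2/4.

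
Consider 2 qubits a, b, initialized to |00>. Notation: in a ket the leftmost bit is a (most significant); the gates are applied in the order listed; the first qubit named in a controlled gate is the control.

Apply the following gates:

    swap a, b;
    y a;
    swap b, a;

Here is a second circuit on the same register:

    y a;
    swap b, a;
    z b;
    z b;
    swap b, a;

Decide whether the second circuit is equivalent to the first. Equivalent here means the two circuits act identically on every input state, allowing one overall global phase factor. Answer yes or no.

No, they are not equivalent — no single phase factor reconciles the two unitaries.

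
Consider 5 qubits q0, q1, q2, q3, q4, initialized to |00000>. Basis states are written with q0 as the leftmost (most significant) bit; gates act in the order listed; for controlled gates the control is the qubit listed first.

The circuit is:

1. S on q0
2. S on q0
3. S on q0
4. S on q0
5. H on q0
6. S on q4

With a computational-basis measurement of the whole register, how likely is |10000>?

The probability of measuring |10000> is 1/2. Key observation: the block from step 1 through step 4 cancels to the identity and can be dropped.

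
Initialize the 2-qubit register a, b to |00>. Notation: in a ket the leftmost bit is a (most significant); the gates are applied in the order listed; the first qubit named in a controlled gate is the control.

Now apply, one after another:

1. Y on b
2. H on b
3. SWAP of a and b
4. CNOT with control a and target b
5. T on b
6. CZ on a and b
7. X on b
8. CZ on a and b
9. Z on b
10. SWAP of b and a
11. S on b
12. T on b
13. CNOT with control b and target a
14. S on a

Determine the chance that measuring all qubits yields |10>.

The probability of measuring |10> is 1/2.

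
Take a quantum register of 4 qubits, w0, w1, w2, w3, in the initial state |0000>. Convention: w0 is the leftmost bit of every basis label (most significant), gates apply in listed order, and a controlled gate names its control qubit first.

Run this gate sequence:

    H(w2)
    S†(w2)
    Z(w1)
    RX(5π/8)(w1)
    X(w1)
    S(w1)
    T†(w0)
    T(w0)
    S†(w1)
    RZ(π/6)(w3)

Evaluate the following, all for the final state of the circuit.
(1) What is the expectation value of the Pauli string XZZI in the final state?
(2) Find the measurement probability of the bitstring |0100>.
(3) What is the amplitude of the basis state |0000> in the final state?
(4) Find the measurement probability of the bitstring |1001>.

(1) The expectation value of XZZI is 0. Key observation: the block from step 6 through step 9 cancels to the identity and can be dropped.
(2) A full measurement returns |0100> with probability 1/4 - sqrt(2 - sqrt(2))/8.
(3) The final state's coefficient on |0000> equals -sqrt(2)*exp(5*I*pi/12)*sin(5*pi/16)/2.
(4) The probability of measuring |1001> is 0.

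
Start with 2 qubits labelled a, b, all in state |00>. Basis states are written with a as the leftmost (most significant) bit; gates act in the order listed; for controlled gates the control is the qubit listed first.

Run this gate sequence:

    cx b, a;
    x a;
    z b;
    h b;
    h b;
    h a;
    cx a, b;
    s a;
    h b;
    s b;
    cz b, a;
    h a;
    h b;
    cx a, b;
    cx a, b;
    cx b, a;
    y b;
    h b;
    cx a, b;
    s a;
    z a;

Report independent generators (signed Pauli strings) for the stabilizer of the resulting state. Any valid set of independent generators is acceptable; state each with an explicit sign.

The final state is stabilized by the group generated by -XI, -IZ; other independent generating sets are equally valid.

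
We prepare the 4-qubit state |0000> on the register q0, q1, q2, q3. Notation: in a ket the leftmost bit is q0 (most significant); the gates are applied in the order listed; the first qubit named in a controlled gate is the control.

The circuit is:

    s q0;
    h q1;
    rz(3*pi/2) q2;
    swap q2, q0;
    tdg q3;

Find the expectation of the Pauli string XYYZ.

The expectation value of XYYZ is 0.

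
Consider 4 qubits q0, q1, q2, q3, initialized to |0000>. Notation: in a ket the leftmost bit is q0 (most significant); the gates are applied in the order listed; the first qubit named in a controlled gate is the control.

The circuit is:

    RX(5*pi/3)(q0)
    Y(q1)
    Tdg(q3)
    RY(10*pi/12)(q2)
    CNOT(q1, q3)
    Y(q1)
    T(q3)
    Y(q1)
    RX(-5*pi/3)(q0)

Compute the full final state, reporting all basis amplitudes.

The final amplitudes are (-sqrt(2) + sqrt(6))*exp(3*I*pi/4)/4 on |0101>, (sqrt(2) + sqrt(6))*exp(3*I*pi/4)/4 on |0111>, and 0 on every other basis state.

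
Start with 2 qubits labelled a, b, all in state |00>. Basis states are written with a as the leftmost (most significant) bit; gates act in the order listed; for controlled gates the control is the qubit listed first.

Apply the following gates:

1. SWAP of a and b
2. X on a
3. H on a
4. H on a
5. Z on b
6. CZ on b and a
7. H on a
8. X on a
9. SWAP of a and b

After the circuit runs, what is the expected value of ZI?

The expectation value of ZI is 1.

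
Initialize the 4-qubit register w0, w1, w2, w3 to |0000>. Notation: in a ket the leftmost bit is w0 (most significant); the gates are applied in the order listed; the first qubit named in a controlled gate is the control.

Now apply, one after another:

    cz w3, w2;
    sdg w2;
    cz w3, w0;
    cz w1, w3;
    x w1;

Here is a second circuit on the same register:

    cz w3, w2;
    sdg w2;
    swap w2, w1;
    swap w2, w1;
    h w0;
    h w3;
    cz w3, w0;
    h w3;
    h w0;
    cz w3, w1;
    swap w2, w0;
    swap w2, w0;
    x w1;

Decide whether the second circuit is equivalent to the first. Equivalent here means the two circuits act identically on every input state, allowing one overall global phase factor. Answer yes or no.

No: there is an input state on which the two circuits produce genuinely different outputs (not merely differing by a phase).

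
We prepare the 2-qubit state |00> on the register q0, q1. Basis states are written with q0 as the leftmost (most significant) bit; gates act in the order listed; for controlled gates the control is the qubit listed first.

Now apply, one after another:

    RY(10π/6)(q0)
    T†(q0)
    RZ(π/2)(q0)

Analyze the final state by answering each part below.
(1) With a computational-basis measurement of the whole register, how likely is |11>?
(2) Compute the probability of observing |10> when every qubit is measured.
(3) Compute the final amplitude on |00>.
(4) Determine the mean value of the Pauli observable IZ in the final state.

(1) A full measurement returns |11> with probability 0.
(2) The probability of measuring |10> is 1/4.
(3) The final state's coefficient on |00> equals sqrt(3)*exp(3*I*pi/4)/2.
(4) In the final state, IZ has expectation 1.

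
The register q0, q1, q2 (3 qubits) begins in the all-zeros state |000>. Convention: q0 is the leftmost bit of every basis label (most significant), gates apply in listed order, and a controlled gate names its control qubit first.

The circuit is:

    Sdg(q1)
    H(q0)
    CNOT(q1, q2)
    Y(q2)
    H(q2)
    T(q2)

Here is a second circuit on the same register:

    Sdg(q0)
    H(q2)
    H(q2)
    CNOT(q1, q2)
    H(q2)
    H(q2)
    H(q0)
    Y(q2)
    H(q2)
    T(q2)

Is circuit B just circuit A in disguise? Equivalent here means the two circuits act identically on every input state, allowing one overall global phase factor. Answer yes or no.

No — the two circuits implement different unitaries, even allowing a global phase.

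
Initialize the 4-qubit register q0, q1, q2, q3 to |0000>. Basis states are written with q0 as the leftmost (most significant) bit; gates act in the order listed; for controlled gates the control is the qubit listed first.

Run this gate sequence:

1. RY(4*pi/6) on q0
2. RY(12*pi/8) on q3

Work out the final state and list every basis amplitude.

After the circuit, the state carries amplitude -sqrt(2)/4 on |0000>, sqrt(2)/4 on |0001>, -sqrt(6)/4 on |1000>, sqrt(6)/4 on |1001>, and 0 on every other basis state.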